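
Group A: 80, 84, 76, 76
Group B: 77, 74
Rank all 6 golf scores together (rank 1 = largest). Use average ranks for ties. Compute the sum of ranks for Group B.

Sorted (descending): 84, 80, 77, 76, 76, 74
The 2 values of 76 occupy positions 4–5 → average rank (4+5)/2 = 4.5.
Group B values → pooled ranks: 77→3, 74→6
Rank sum = 3 + 6 = 9

9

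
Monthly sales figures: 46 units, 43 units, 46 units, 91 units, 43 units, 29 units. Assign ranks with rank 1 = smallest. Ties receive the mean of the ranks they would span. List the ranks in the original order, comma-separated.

4.5, 2.5, 4.5, 6, 2.5, 1

Sorted (ascending): 29, 43, 43, 46, 46, 91
The 2 values of 43 occupy positions 2–3 → average rank (2+3)/2 = 2.5.
The 2 values of 46 occupy positions 4–5 → average rank (4+5)/2 = 4.5.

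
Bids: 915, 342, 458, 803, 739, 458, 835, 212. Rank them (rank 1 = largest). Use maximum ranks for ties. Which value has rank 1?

915

Sorted (descending): 915, 835, 803, 739, 458, 458, 342, 212
The 2 values of 458 occupy positions 5–6 → each gets rank 6.
Rank 1 → value 915.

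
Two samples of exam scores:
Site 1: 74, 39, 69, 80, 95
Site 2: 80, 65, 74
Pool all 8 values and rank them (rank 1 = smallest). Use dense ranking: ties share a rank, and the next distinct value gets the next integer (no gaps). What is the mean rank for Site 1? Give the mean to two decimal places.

Sorted (ascending): 39, 65, 69, 74, 74, 80, 80, 95
The 2 values of 74 share dense rank 4.
The 2 values of 80 share dense rank 5.
Remaining distinct values take the next consecutive integers.
Site 1 values → pooled ranks: 74→4, 39→1, 69→3, 80→5, 95→6
Mean rank = (4 + 1 + 3 + 5 + 6) / 5 = 3.80

3.80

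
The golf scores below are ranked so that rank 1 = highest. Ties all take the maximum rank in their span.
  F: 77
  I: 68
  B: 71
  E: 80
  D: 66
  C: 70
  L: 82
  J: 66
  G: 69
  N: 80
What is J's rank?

Sorted (descending): 82, 80, 80, 77, 71, 70, 69, 68, 66, 66
The 2 values of 80 occupy positions 2–3 → each gets rank 3.
The 2 values of 66 occupy positions 9–10 → each gets rank 10.
J has value 66 → rank 10.

10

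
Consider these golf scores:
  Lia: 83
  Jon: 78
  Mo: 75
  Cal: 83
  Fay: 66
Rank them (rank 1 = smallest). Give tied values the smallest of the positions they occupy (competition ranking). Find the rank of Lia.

Sorted (ascending): 66, 75, 78, 83, 83
The 2 values of 83 occupy positions 4–5 → each gets rank 4.
Lia has value 83 → rank 4.

4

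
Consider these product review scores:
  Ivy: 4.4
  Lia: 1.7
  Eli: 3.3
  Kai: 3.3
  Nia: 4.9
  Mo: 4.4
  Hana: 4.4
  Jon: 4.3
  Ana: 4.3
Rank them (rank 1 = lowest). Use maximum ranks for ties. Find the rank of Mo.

8

Sorted (ascending): 1.7, 3.3, 3.3, 4.3, 4.3, 4.4, 4.4, 4.4, 4.9
The 2 values of 3.3 occupy positions 2–3 → each gets rank 3.
The 2 values of 4.3 occupy positions 4–5 → each gets rank 5.
The 3 values of 4.4 occupy positions 6–8 → each gets rank 8.
Mo has value 4.4 → rank 8.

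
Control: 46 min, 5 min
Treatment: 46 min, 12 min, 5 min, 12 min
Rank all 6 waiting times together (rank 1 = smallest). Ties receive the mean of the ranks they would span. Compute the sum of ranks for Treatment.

14

Sorted (ascending): 5, 5, 12, 12, 46, 46
The 2 values of 5 occupy positions 1–2 → average rank (1+2)/2 = 1.5.
The 2 values of 12 occupy positions 3–4 → average rank (3+4)/2 = 3.5.
The 2 values of 46 occupy positions 5–6 → average rank (5+6)/2 = 5.5.
Treatment values → pooled ranks: 46→5.5, 12→3.5, 5→1.5, 12→3.5
Rank sum = 5.5 + 3.5 + 1.5 + 3.5 = 14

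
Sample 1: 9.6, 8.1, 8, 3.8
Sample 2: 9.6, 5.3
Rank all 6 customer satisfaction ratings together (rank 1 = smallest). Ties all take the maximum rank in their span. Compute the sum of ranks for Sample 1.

14

Sorted (ascending): 3.8, 5.3, 8, 8.1, 9.6, 9.6
The 2 values of 9.6 occupy positions 5–6 → each gets rank 6.
Sample 1 values → pooled ranks: 9.6→6, 8.1→4, 8→3, 3.8→1
Rank sum = 6 + 4 + 3 + 1 = 14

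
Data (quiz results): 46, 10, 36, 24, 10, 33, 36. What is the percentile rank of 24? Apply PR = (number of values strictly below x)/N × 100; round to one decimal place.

28.6

N = 7.
Strictly below 24: 2. Equal to 24: 1.
PR = 2/7 × 100 = 28.6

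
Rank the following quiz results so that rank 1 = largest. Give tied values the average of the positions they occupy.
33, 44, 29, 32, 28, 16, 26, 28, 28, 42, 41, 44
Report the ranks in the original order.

Sorted (descending): 44, 44, 42, 41, 33, 32, 29, 28, 28, 28, 26, 16
The 2 values of 44 occupy positions 1–2 → average rank (1+2)/2 = 1.5.
The 3 values of 28 occupy positions 8–10 → average rank 9.

5, 1.5, 7, 6, 9, 12, 11, 9, 9, 3, 4, 1.5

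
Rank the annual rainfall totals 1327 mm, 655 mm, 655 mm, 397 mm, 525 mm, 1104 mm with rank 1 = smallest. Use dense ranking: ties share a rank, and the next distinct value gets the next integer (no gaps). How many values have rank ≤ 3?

Sorted (ascending): 397, 525, 655, 655, 1104, 1327
The 2 values of 655 share dense rank 3.
Remaining distinct values take the next consecutive integers.
Ranks ≤ 3: {1, 2, 3, 3} → 4 values.

4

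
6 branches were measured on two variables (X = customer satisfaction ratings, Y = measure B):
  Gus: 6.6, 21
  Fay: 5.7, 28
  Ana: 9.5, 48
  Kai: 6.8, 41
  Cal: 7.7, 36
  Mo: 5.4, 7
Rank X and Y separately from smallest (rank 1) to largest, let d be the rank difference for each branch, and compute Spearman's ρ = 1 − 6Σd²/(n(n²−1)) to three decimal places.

Ranks of variable 1: 3, 2, 6, 4, 5, 1
Ranks of variable 2: 2, 3, 6, 5, 4, 1
d = r₁ − r₂: 1, -1, 0, -1, 1, 0
d²: 1, 1, 0, 1, 1, 0; Σd² = 4
ρ = 1 − 6·4/(6·35) = 1 − 24/210 = 0.886

0.886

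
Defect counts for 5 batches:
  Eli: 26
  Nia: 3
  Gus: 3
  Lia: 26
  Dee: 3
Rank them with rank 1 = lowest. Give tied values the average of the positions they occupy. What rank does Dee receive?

2

Sorted (ascending): 3, 3, 3, 26, 26
The 3 values of 3 occupy positions 1–3 → average rank 2.
The 2 values of 26 occupy positions 4–5 → average rank (4+5)/2 = 4.5.
Dee has value 3 → rank 2.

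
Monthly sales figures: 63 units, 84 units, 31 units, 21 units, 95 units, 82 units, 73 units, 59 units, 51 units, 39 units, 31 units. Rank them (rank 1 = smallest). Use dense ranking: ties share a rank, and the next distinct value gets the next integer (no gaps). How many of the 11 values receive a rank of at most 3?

Sorted (ascending): 21, 31, 31, 39, 51, 59, 63, 73, 82, 84, 95
The 2 values of 31 share dense rank 2.
Remaining distinct values take the next consecutive integers.
Ranks ≤ 3: {1, 2, 2, 3} → 4 values.

4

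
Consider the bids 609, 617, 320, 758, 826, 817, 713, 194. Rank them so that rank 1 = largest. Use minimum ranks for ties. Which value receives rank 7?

320

Sorted (descending): 826, 817, 758, 713, 617, 609, 320, 194
No ties — each value takes its position as its rank.
Rank 7 → value 320.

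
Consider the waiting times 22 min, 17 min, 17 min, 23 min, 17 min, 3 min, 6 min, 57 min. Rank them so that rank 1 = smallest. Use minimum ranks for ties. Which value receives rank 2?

Sorted (ascending): 3, 6, 17, 17, 17, 22, 23, 57
The 3 values of 17 occupy positions 3–5 → each gets rank 3.
Rank 2 → value 6.

6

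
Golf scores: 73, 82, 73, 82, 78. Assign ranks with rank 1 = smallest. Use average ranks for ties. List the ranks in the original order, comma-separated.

1.5, 4.5, 1.5, 4.5, 3

Sorted (ascending): 73, 73, 78, 82, 82
The 2 values of 73 occupy positions 1–2 → average rank (1+2)/2 = 1.5.
The 2 values of 82 occupy positions 4–5 → average rank (4+5)/2 = 4.5.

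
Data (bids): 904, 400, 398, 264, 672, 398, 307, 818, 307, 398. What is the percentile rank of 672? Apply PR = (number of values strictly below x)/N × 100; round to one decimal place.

N = 10.
Strictly below 672: 7. Equal to 672: 1.
PR = 7/10 × 100 = 70.0

70.0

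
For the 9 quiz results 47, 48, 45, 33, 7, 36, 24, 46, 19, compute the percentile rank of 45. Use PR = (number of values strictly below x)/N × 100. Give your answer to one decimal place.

55.6

N = 9.
Strictly below 45: 5. Equal to 45: 1.
PR = 5/9 × 100 = 55.6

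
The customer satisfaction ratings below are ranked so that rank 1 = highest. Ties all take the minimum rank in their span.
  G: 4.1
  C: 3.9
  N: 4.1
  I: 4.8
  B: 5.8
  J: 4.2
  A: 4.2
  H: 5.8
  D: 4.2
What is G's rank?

7

Sorted (descending): 5.8, 5.8, 4.8, 4.2, 4.2, 4.2, 4.1, 4.1, 3.9
The 2 values of 5.8 occupy positions 1–2 → each gets rank 1.
The 3 values of 4.2 occupy positions 4–6 → each gets rank 4.
The 2 values of 4.1 occupy positions 7–8 → each gets rank 7.
G has value 4.1 → rank 7.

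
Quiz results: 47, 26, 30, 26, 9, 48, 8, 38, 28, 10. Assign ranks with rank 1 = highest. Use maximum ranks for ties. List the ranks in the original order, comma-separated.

Sorted (descending): 48, 47, 38, 30, 28, 26, 26, 10, 9, 8
The 2 values of 26 occupy positions 6–7 → each gets rank 7.

2, 7, 4, 7, 9, 1, 10, 3, 5, 8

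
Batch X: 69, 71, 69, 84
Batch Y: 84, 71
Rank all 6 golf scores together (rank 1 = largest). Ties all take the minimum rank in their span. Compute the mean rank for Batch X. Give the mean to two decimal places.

3.50

Sorted (descending): 84, 84, 71, 71, 69, 69
The 2 values of 84 occupy positions 1–2 → each gets rank 1.
The 2 values of 71 occupy positions 3–4 → each gets rank 3.
The 2 values of 69 occupy positions 5–6 → each gets rank 5.
Batch X values → pooled ranks: 69→5, 71→3, 69→5, 84→1
Mean rank = (5 + 3 + 5 + 1) / 4 = 3.50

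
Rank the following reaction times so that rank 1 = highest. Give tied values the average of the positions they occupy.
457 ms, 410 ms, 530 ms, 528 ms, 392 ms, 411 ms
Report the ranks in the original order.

Sorted (descending): 530, 528, 457, 411, 410, 392
No ties — each value takes its position as its rank.

3, 5, 1, 2, 6, 4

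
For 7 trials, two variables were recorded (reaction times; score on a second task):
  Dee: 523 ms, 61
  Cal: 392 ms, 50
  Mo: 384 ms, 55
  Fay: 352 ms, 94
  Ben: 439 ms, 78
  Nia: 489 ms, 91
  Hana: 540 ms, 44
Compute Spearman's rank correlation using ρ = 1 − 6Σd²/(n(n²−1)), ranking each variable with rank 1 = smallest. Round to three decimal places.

-0.429

Ranks of variable 1: 6, 3, 2, 1, 4, 5, 7
Ranks of variable 2: 4, 2, 3, 7, 5, 6, 1
d = r₁ − r₂: 2, 1, -1, -6, -1, -1, 6
d²: 4, 1, 1, 36, 1, 1, 36; Σd² = 80
ρ = 1 − 6·80/(7·48) = 1 − 480/336 = -0.429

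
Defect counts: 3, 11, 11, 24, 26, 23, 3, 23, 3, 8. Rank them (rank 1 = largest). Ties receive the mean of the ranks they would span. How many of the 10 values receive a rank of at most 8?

7

Sorted (descending): 26, 24, 23, 23, 11, 11, 8, 3, 3, 3
The 2 values of 23 occupy positions 3–4 → average rank (3+4)/2 = 3.5.
The 2 values of 11 occupy positions 5–6 → average rank (5+6)/2 = 5.5.
The 3 values of 3 occupy positions 8–10 → average rank 9.
Ranks ≤ 8: {1, 2, 3.5, 3.5, 5.5, 5.5, 7} → 7 values.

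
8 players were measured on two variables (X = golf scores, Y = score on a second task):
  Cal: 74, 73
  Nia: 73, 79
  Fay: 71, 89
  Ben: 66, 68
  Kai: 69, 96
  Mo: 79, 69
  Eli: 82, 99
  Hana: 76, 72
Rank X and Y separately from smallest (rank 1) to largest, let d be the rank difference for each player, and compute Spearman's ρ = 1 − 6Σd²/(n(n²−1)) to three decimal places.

0.167

Ranks of variable 1: 5, 4, 3, 1, 2, 7, 8, 6
Ranks of variable 2: 4, 5, 6, 1, 7, 2, 8, 3
d = r₁ − r₂: 1, -1, -3, 0, -5, 5, 0, 3
d²: 1, 1, 9, 0, 25, 25, 0, 9; Σd² = 70
ρ = 1 − 6·70/(8·63) = 1 − 420/504 = 0.167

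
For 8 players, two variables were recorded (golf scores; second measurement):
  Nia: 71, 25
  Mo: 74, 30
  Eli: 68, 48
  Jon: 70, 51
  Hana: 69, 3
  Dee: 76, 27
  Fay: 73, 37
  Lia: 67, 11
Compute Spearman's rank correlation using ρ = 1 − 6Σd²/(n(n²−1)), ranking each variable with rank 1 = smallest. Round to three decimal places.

Ranks of variable 1: 5, 7, 2, 4, 3, 8, 6, 1
Ranks of variable 2: 3, 5, 7, 8, 1, 4, 6, 2
d = r₁ − r₂: 2, 2, -5, -4, 2, 4, 0, -1
d²: 4, 4, 25, 16, 4, 16, 0, 1; Σd² = 70
ρ = 1 − 6·70/(8·63) = 1 − 420/504 = 0.167

0.167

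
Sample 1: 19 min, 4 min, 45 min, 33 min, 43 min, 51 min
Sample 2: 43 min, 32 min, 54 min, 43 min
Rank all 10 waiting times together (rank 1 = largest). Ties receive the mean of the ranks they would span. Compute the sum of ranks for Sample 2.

19

Sorted (descending): 54, 51, 45, 43, 43, 43, 33, 32, 19, 4
The 3 values of 43 occupy positions 4–6 → average rank 5.
Sample 2 values → pooled ranks: 43→5, 32→8, 54→1, 43→5
Rank sum = 5 + 8 + 1 + 5 = 19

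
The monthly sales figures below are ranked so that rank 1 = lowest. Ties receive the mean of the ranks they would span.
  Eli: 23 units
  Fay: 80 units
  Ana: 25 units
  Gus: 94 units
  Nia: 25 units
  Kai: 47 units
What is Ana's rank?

2.5

Sorted (ascending): 23, 25, 25, 47, 80, 94
The 2 values of 25 occupy positions 2–3 → average rank (2+3)/2 = 2.5.
Ana has value 25 units → rank 2.5.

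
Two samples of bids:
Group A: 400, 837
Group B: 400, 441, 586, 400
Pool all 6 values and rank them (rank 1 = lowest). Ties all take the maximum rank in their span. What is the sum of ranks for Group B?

15

Sorted (ascending): 400, 400, 400, 441, 586, 837
The 3 values of 400 occupy positions 1–3 → each gets rank 3.
Group B values → pooled ranks: 400→3, 441→4, 586→5, 400→3
Rank sum = 3 + 4 + 5 + 3 = 15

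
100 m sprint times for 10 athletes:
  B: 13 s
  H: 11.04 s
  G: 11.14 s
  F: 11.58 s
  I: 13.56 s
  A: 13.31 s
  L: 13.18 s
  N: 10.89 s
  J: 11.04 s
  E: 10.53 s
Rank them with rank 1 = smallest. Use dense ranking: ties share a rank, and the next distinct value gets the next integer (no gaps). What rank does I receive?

Sorted (ascending): 10.53, 10.89, 11.04, 11.04, 11.14, 11.58, 13, 13.18, 13.31, 13.56
The 2 values of 11.04 share dense rank 3.
Remaining distinct values take the next consecutive integers.
I has value 13.56 s → rank 9.

9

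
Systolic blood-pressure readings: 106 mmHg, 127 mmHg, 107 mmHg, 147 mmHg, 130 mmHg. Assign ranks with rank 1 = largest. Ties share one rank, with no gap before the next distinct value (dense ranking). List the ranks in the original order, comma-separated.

Sorted (descending): 147, 130, 127, 107, 106
No ties — each value takes its position as its rank.

5, 3, 4, 1, 2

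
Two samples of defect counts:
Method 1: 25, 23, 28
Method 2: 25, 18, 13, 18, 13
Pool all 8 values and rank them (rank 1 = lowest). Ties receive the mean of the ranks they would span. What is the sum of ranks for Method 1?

19.5

Sorted (ascending): 13, 13, 18, 18, 23, 25, 25, 28
The 2 values of 13 occupy positions 1–2 → average rank (1+2)/2 = 1.5.
The 2 values of 18 occupy positions 3–4 → average rank (3+4)/2 = 3.5.
The 2 values of 25 occupy positions 6–7 → average rank (6+7)/2 = 6.5.
Method 1 values → pooled ranks: 25→6.5, 23→5, 28→8
Rank sum = 6.5 + 5 + 8 = 19.5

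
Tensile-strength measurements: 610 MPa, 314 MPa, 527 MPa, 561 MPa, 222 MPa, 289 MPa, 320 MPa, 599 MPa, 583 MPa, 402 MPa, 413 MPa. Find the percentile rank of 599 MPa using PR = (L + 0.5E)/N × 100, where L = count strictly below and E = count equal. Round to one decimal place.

86.4

N = 11.
Strictly below 599: 9. Equal to 599: 1.
PR = (9 + 0.5·1)/11 × 100 = 86.4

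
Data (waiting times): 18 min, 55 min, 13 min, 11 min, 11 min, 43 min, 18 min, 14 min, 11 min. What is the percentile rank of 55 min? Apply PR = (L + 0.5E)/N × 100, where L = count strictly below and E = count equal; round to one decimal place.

94.4

N = 9.
Strictly below 55: 8. Equal to 55: 1.
PR = (8 + 0.5·1)/9 × 100 = 94.4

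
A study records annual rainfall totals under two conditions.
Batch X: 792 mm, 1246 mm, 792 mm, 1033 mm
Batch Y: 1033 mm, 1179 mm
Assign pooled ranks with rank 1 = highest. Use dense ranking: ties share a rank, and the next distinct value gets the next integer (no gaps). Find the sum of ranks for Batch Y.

5

Sorted (descending): 1246, 1179, 1033, 1033, 792, 792
The 2 values of 1033 share dense rank 3.
The 2 values of 792 share dense rank 4.
Remaining distinct values take the next consecutive integers.
Batch Y values → pooled ranks: 1033→3, 1179→2
Rank sum = 3 + 2 = 5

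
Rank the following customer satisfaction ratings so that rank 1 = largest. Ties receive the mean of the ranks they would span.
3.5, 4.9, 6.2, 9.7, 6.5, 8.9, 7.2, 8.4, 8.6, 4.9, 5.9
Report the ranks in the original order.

11, 9.5, 7, 1, 6, 2, 5, 4, 3, 9.5, 8

Sorted (descending): 9.7, 8.9, 8.6, 8.4, 7.2, 6.5, 6.2, 5.9, 4.9, 4.9, 3.5
The 2 values of 4.9 occupy positions 9–10 → average rank (9+10)/2 = 9.5.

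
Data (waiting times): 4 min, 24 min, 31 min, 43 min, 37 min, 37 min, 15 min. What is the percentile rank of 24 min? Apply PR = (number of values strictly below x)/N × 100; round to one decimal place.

N = 7.
Strictly below 24: 2. Equal to 24: 1.
PR = 2/7 × 100 = 28.6

28.6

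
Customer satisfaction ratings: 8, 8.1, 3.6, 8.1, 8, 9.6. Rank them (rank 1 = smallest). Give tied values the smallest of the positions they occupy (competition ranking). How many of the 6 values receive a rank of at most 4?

5

Sorted (ascending): 3.6, 8, 8, 8.1, 8.1, 9.6
The 2 values of 8 occupy positions 2–3 → each gets rank 2.
The 2 values of 8.1 occupy positions 4–5 → each gets rank 4.
Ranks ≤ 4: {1, 2, 2, 4, 4} → 5 values.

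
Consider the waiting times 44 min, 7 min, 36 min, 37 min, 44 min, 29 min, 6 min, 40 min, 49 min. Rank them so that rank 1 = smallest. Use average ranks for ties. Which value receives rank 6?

Sorted (ascending): 6, 7, 29, 36, 37, 40, 44, 44, 49
The 2 values of 44 occupy positions 7–8 → average rank (7+8)/2 = 7.5.
Rank 6 → value 40.

40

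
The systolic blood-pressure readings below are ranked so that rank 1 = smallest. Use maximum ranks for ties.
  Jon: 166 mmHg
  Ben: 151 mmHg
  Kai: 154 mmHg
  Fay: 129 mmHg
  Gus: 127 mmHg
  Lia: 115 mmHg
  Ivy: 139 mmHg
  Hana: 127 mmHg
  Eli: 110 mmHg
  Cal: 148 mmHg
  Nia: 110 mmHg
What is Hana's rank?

Sorted (ascending): 110, 110, 115, 127, 127, 129, 139, 148, 151, 154, 166
The 2 values of 110 occupy positions 1–2 → each gets rank 2.
The 2 values of 127 occupy positions 4–5 → each gets rank 5.
Hana has value 127 mmHg → rank 5.

5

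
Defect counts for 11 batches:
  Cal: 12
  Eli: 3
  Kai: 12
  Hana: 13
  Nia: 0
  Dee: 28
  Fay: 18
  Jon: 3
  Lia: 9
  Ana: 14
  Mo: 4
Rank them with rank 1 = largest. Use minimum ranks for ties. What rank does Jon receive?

Sorted (descending): 28, 18, 14, 13, 12, 12, 9, 4, 3, 3, 0
The 2 values of 12 occupy positions 5–6 → each gets rank 5.
The 2 values of 3 occupy positions 9–10 → each gets rank 9.
Jon has value 3 → rank 9.

9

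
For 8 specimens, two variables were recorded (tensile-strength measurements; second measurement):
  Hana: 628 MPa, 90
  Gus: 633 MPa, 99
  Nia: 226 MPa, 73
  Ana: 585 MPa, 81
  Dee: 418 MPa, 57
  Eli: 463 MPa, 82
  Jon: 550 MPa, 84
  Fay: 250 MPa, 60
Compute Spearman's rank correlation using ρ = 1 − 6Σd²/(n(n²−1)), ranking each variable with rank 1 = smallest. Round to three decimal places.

Ranks of variable 1: 7, 8, 1, 6, 3, 4, 5, 2
Ranks of variable 2: 7, 8, 3, 4, 1, 5, 6, 2
d = r₁ − r₂: 0, 0, -2, 2, 2, -1, -1, 0
d²: 0, 0, 4, 4, 4, 1, 1, 0; Σd² = 14
ρ = 1 − 6·14/(8·63) = 1 − 84/504 = 0.833

0.833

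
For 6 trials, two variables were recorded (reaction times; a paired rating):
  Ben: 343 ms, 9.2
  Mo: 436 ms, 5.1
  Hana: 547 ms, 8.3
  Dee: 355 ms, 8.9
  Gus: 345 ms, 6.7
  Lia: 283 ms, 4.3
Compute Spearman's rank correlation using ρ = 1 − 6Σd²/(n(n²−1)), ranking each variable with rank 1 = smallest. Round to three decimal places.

Ranks of variable 1: 2, 5, 6, 4, 3, 1
Ranks of variable 2: 6, 2, 4, 5, 3, 1
d = r₁ − r₂: -4, 3, 2, -1, 0, 0
d²: 16, 9, 4, 1, 0, 0; Σd² = 30
ρ = 1 − 6·30/(6·35) = 1 − 180/210 = 0.143

0.143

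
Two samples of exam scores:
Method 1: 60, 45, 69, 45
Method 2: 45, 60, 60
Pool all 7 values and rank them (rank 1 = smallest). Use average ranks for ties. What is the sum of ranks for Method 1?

16

Sorted (ascending): 45, 45, 45, 60, 60, 60, 69
The 3 values of 45 occupy positions 1–3 → average rank 2.
The 3 values of 60 occupy positions 4–6 → average rank 5.
Method 1 values → pooled ranks: 60→5, 45→2, 69→7, 45→2
Rank sum = 5 + 2 + 7 + 2 = 16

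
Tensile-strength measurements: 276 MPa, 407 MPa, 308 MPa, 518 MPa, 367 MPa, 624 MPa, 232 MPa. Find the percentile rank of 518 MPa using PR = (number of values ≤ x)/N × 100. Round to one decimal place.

85.7

N = 7.
Strictly below 518: 5. Equal to 518: 1.
PR = 6/7 × 100 = 85.7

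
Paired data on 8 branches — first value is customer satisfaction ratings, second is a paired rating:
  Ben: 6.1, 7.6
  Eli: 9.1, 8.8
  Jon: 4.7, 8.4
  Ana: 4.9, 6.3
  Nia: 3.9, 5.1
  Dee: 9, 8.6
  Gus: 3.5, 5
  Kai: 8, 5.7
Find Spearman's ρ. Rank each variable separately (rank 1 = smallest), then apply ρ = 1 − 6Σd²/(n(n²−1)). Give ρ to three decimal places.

0.786

Ranks of variable 1: 5, 8, 3, 4, 2, 7, 1, 6
Ranks of variable 2: 5, 8, 6, 4, 2, 7, 1, 3
d = r₁ − r₂: 0, 0, -3, 0, 0, 0, 0, 3
d²: 0, 0, 9, 0, 0, 0, 0, 9; Σd² = 18
ρ = 1 − 6·18/(8·63) = 1 − 108/504 = 0.786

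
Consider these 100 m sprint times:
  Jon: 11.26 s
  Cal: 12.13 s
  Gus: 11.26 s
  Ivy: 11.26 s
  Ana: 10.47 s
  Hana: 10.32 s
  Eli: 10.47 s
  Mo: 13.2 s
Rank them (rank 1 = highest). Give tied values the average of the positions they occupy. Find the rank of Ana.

6.5

Sorted (descending): 13.2, 12.13, 11.26, 11.26, 11.26, 10.47, 10.47, 10.32
The 3 values of 11.26 occupy positions 3–5 → average rank 4.
The 2 values of 10.47 occupy positions 6–7 → average rank (6+7)/2 = 6.5.
Ana has value 10.47 s → rank 6.5.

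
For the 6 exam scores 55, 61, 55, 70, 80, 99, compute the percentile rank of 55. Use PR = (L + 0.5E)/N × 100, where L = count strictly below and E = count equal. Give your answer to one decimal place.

16.7

N = 6.
Strictly below 55: 0. Equal to 55: 2.
PR = (0 + 0.5·2)/6 × 100 = 16.7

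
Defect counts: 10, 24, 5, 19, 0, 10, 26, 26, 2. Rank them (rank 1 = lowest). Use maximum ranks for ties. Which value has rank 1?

0

Sorted (ascending): 0, 2, 5, 10, 10, 19, 24, 26, 26
The 2 values of 10 occupy positions 4–5 → each gets rank 5.
The 2 values of 26 occupy positions 8–9 → each gets rank 9.
Rank 1 → value 0.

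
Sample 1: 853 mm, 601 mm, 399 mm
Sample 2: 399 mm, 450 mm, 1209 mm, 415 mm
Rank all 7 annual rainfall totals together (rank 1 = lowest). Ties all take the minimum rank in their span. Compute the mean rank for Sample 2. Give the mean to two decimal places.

Sorted (ascending): 399, 399, 415, 450, 601, 853, 1209
The 2 values of 399 occupy positions 1–2 → each gets rank 1.
Sample 2 values → pooled ranks: 399→1, 450→4, 1209→7, 415→3
Mean rank = (1 + 4 + 7 + 3) / 4 = 3.75

3.75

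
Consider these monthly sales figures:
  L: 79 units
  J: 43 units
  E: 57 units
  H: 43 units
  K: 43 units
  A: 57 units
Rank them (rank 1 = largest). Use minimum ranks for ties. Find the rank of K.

Sorted (descending): 79, 57, 57, 43, 43, 43
The 2 values of 57 occupy positions 2–3 → each gets rank 2.
The 3 values of 43 occupy positions 4–6 → each gets rank 4.
K has value 43 units → rank 4.

4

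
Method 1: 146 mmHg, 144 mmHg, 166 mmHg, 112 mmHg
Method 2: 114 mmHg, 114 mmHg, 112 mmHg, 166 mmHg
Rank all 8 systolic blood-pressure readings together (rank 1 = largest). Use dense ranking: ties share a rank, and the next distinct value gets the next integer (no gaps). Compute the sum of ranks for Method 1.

Sorted (descending): 166, 166, 146, 144, 114, 114, 112, 112
The 2 values of 166 share dense rank 1.
The 2 values of 114 share dense rank 4.
The 2 values of 112 share dense rank 5.
Remaining distinct values take the next consecutive integers.
Method 1 values → pooled ranks: 146→2, 144→3, 166→1, 112→5
Rank sum = 2 + 3 + 1 + 5 = 11

11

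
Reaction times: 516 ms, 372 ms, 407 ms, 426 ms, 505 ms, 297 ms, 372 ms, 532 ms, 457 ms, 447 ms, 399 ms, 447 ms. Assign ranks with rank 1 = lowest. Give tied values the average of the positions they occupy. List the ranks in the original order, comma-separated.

11, 2.5, 5, 6, 10, 1, 2.5, 12, 9, 7.5, 4, 7.5

Sorted (ascending): 297, 372, 372, 399, 407, 426, 447, 447, 457, 505, 516, 532
The 2 values of 372 occupy positions 2–3 → average rank (2+3)/2 = 2.5.
The 2 values of 447 occupy positions 7–8 → average rank (7+8)/2 = 7.5.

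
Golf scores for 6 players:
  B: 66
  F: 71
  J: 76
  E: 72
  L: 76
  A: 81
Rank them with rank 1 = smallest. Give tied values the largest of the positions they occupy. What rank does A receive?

6

Sorted (ascending): 66, 71, 72, 76, 76, 81
The 2 values of 76 occupy positions 4–5 → each gets rank 5.
A has value 81 → rank 6.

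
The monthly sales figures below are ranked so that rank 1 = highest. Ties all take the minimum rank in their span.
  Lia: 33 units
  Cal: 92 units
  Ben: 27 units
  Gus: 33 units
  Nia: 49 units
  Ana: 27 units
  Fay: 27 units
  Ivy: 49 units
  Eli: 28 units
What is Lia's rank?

Sorted (descending): 92, 49, 49, 33, 33, 28, 27, 27, 27
The 2 values of 49 occupy positions 2–3 → each gets rank 2.
The 2 values of 33 occupy positions 4–5 → each gets rank 4.
The 3 values of 27 occupy positions 7–9 → each gets rank 7.
Lia has value 33 units → rank 4.

4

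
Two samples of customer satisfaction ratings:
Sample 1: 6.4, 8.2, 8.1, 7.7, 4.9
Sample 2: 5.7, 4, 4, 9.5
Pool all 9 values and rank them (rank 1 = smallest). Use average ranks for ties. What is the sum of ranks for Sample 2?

16

Sorted (ascending): 4, 4, 4.9, 5.7, 6.4, 7.7, 8.1, 8.2, 9.5
The 2 values of 4 occupy positions 1–2 → average rank (1+2)/2 = 1.5.
Sample 2 values → pooled ranks: 5.7→4, 4→1.5, 4→1.5, 9.5→9
Rank sum = 4 + 1.5 + 1.5 + 9 = 16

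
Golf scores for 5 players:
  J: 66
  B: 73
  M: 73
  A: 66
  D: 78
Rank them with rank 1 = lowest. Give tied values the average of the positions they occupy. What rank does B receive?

Sorted (ascending): 66, 66, 73, 73, 78
The 2 values of 66 occupy positions 1–2 → average rank (1+2)/2 = 1.5.
The 2 values of 73 occupy positions 3–4 → average rank (3+4)/2 = 3.5.
B has value 73 → rank 3.5.

3.5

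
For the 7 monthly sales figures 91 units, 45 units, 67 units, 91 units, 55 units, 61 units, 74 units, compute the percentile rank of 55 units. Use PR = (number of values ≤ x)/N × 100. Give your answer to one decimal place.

N = 7.
Strictly below 55: 1. Equal to 55: 1.
PR = 2/7 × 100 = 28.6

28.6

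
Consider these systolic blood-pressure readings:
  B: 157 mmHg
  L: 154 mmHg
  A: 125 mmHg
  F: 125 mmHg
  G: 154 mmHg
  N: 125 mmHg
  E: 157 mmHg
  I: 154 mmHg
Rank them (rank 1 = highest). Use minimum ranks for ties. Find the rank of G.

Sorted (descending): 157, 157, 154, 154, 154, 125, 125, 125
The 2 values of 157 occupy positions 1–2 → each gets rank 1.
The 3 values of 154 occupy positions 3–5 → each gets rank 3.
The 3 values of 125 occupy positions 6–8 → each gets rank 6.
G has value 154 mmHg → rank 3.

3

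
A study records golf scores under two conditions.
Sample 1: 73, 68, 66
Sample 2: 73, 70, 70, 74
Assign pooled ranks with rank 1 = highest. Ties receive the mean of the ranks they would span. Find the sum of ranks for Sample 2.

Sorted (descending): 74, 73, 73, 70, 70, 68, 66
The 2 values of 73 occupy positions 2–3 → average rank (2+3)/2 = 2.5.
The 2 values of 70 occupy positions 4–5 → average rank (4+5)/2 = 4.5.
Sample 2 values → pooled ranks: 73→2.5, 70→4.5, 70→4.5, 74→1
Rank sum = 2.5 + 4.5 + 4.5 + 1 = 12.5

12.5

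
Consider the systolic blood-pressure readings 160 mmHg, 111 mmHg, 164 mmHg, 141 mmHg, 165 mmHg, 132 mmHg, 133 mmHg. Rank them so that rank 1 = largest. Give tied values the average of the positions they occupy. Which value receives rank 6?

Sorted (descending): 165, 164, 160, 141, 133, 132, 111
No ties — each value takes its position as its rank.
Rank 6 → value 132.

132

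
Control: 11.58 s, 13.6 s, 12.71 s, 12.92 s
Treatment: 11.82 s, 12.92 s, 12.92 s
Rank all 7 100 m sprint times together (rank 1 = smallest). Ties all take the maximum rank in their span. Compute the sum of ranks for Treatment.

Sorted (ascending): 11.58, 11.82, 12.71, 12.92, 12.92, 12.92, 13.6
The 3 values of 12.92 occupy positions 4–6 → each gets rank 6.
Treatment values → pooled ranks: 11.82→2, 12.92→6, 12.92→6
Rank sum = 2 + 6 + 6 = 14

14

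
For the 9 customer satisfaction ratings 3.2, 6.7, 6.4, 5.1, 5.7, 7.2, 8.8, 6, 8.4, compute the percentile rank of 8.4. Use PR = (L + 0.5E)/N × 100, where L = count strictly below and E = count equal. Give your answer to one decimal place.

N = 9.
Strictly below 8.4: 7. Equal to 8.4: 1.
PR = (7 + 0.5·1)/9 × 100 = 83.3

83.3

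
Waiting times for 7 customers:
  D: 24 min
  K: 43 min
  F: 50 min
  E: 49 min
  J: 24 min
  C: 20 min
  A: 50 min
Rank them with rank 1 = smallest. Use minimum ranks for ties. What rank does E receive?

5

Sorted (ascending): 20, 24, 24, 43, 49, 50, 50
The 2 values of 24 occupy positions 2–3 → each gets rank 2.
The 2 values of 50 occupy positions 6–7 → each gets rank 6.
E has value 49 min → rank 5.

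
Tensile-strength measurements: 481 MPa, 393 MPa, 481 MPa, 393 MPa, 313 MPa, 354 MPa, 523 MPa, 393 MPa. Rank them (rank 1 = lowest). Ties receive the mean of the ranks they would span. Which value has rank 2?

Sorted (ascending): 313, 354, 393, 393, 393, 481, 481, 523
The 3 values of 393 occupy positions 3–5 → average rank 4.
The 2 values of 481 occupy positions 6–7 → average rank (6+7)/2 = 6.5.
Rank 2 → value 354.

354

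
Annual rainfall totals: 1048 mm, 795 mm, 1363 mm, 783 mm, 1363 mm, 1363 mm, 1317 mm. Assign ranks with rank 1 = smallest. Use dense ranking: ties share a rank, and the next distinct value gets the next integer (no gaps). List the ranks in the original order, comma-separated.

Sorted (ascending): 783, 795, 1048, 1317, 1363, 1363, 1363
The 3 values of 1363 share dense rank 5.
Remaining distinct values take the next consecutive integers.

3, 2, 5, 1, 5, 5, 4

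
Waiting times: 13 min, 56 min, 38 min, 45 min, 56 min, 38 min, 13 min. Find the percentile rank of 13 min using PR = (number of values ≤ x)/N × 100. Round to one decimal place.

28.6

N = 7.
Strictly below 13: 0. Equal to 13: 2.
PR = 2/7 × 100 = 28.6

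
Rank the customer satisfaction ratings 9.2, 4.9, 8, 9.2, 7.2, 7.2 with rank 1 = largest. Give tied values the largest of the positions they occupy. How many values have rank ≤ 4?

3

Sorted (descending): 9.2, 9.2, 8, 7.2, 7.2, 4.9
The 2 values of 9.2 occupy positions 1–2 → each gets rank 2.
The 2 values of 7.2 occupy positions 4–5 → each gets rank 5.
Ranks ≤ 4: {2, 2, 3} → 3 values.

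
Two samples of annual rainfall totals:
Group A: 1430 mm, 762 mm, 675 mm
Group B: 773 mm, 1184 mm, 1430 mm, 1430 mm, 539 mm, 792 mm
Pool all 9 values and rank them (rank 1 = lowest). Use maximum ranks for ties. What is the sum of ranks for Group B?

Sorted (ascending): 539, 675, 762, 773, 792, 1184, 1430, 1430, 1430
The 3 values of 1430 occupy positions 7–9 → each gets rank 9.
Group B values → pooled ranks: 773→4, 1184→6, 1430→9, 1430→9, 539→1, 792→5
Rank sum = 4 + 6 + 9 + 9 + 1 + 5 = 34

34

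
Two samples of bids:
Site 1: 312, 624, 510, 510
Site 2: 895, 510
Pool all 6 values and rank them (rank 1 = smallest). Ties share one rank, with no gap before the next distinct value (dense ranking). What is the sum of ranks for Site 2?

6

Sorted (ascending): 312, 510, 510, 510, 624, 895
The 3 values of 510 share dense rank 2.
Remaining distinct values take the next consecutive integers.
Site 2 values → pooled ranks: 895→4, 510→2
Rank sum = 4 + 2 = 6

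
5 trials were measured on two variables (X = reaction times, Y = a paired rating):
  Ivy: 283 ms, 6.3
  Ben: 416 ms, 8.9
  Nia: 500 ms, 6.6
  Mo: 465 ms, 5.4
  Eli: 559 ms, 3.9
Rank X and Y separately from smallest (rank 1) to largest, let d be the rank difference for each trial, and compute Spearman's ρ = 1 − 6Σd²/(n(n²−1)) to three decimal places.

-0.500

Ranks of variable 1: 1, 2, 4, 3, 5
Ranks of variable 2: 3, 5, 4, 2, 1
d = r₁ − r₂: -2, -3, 0, 1, 4
d²: 4, 9, 0, 1, 16; Σd² = 30
ρ = 1 − 6·30/(5·24) = 1 − 180/120 = -0.500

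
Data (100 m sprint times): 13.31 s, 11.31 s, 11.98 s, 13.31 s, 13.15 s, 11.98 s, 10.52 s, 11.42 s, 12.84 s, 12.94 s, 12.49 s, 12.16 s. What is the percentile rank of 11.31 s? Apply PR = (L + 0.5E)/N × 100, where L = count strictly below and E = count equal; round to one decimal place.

12.5

N = 12.
Strictly below 11.31: 1. Equal to 11.31: 1.
PR = (1 + 0.5·1)/12 × 100 = 12.5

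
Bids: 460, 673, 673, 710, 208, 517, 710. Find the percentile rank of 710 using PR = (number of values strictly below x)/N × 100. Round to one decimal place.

71.4

N = 7.
Strictly below 710: 5. Equal to 710: 2.
PR = 5/7 × 100 = 71.4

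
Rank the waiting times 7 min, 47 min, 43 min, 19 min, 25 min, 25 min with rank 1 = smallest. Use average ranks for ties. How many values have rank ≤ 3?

Sorted (ascending): 7, 19, 25, 25, 43, 47
The 2 values of 25 occupy positions 3–4 → average rank (3+4)/2 = 3.5.
Ranks ≤ 3: {1, 2} → 2 values.

2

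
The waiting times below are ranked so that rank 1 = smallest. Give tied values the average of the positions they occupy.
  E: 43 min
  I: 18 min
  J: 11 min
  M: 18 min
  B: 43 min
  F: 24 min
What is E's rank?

5.5

Sorted (ascending): 11, 18, 18, 24, 43, 43
The 2 values of 18 occupy positions 2–3 → average rank (2+3)/2 = 2.5.
The 2 values of 43 occupy positions 5–6 → average rank (5+6)/2 = 5.5.
E has value 43 min → rank 5.5.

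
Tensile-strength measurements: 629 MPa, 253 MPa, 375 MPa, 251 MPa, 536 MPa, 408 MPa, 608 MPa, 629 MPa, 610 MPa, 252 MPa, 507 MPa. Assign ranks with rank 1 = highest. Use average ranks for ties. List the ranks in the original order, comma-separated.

Sorted (descending): 629, 629, 610, 608, 536, 507, 408, 375, 253, 252, 251
The 2 values of 629 occupy positions 1–2 → average rank (1+2)/2 = 1.5.

1.5, 9, 8, 11, 5, 7, 4, 1.5, 3, 10, 6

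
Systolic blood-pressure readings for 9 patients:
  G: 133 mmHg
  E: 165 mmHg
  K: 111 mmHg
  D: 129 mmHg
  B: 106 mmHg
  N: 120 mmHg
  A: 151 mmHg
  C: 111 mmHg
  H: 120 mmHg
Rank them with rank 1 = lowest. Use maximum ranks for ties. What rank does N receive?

5

Sorted (ascending): 106, 111, 111, 120, 120, 129, 133, 151, 165
The 2 values of 111 occupy positions 2–3 → each gets rank 3.
The 2 values of 120 occupy positions 4–5 → each gets rank 5.
N has value 120 mmHg → rank 5.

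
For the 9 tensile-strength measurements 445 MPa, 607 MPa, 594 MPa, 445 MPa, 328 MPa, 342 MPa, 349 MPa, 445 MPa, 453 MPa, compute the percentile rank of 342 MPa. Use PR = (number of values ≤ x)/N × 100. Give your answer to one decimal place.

22.2

N = 9.
Strictly below 342: 1. Equal to 342: 1.
PR = 2/9 × 100 = 22.2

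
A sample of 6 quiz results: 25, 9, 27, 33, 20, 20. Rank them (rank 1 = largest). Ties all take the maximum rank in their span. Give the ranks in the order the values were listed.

3, 6, 2, 1, 5, 5

Sorted (descending): 33, 27, 25, 20, 20, 9
The 2 values of 20 occupy positions 4–5 → each gets rank 5.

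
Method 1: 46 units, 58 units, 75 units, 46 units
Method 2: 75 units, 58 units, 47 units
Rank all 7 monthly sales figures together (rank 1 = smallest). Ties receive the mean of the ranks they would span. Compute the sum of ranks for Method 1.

14

Sorted (ascending): 46, 46, 47, 58, 58, 75, 75
The 2 values of 46 occupy positions 1–2 → average rank (1+2)/2 = 1.5.
The 2 values of 58 occupy positions 4–5 → average rank (4+5)/2 = 4.5.
The 2 values of 75 occupy positions 6–7 → average rank (6+7)/2 = 6.5.
Method 1 values → pooled ranks: 46→1.5, 58→4.5, 75→6.5, 46→1.5
Rank sum = 1.5 + 4.5 + 6.5 + 1.5 = 14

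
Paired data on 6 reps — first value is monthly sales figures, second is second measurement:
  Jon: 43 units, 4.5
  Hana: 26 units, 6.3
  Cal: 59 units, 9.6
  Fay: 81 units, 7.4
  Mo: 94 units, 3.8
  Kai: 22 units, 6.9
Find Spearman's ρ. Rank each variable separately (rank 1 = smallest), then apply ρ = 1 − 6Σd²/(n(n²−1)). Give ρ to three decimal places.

Ranks of variable 1: 3, 2, 4, 5, 6, 1
Ranks of variable 2: 2, 3, 6, 5, 1, 4
d = r₁ − r₂: 1, -1, -2, 0, 5, -3
d²: 1, 1, 4, 0, 25, 9; Σd² = 40
ρ = 1 − 6·40/(6·35) = 1 − 240/210 = -0.143

-0.143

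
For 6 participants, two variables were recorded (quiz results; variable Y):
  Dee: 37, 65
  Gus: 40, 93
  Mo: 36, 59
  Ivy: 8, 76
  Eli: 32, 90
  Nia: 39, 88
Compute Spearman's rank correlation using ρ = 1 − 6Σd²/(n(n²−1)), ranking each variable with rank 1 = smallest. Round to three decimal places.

Ranks of variable 1: 4, 6, 3, 1, 2, 5
Ranks of variable 2: 2, 6, 1, 3, 5, 4
d = r₁ − r₂: 2, 0, 2, -2, -3, 1
d²: 4, 0, 4, 4, 9, 1; Σd² = 22
ρ = 1 − 6·22/(6·35) = 1 − 132/210 = 0.371

0.371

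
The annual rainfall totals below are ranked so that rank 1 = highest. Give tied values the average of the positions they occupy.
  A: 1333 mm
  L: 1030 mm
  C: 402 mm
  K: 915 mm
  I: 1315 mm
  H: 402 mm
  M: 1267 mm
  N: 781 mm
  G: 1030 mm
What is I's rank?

2

Sorted (descending): 1333, 1315, 1267, 1030, 1030, 915, 781, 402, 402
The 2 values of 1030 occupy positions 4–5 → average rank (4+5)/2 = 4.5.
The 2 values of 402 occupy positions 8–9 → average rank (8+9)/2 = 8.5.
I has value 1315 mm → rank 2.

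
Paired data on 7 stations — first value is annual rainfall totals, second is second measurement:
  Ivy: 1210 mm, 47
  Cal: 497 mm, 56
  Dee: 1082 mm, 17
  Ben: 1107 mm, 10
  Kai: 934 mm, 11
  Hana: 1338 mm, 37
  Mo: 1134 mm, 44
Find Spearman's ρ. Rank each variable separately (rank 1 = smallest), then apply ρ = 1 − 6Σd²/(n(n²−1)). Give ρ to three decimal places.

Ranks of variable 1: 6, 1, 3, 4, 2, 7, 5
Ranks of variable 2: 6, 7, 3, 1, 2, 4, 5
d = r₁ − r₂: 0, -6, 0, 3, 0, 3, 0
d²: 0, 36, 0, 9, 0, 9, 0; Σd² = 54
ρ = 1 − 6·54/(7·48) = 1 − 324/336 = 0.036

0.036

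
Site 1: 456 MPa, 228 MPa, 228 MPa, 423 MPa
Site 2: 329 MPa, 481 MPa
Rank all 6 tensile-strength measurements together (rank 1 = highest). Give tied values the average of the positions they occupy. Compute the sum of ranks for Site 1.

16

Sorted (descending): 481, 456, 423, 329, 228, 228
The 2 values of 228 occupy positions 5–6 → average rank (5+6)/2 = 5.5.
Site 1 values → pooled ranks: 456→2, 228→5.5, 228→5.5, 423→3
Rank sum = 2 + 5.5 + 5.5 + 3 = 16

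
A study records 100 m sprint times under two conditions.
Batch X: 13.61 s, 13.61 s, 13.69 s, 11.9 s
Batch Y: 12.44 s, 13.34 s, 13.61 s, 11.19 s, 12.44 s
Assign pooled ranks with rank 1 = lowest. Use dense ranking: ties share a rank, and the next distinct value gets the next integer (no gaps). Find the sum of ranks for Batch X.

18

Sorted (ascending): 11.19, 11.9, 12.44, 12.44, 13.34, 13.61, 13.61, 13.61, 13.69
The 2 values of 12.44 share dense rank 3.
The 3 values of 13.61 share dense rank 5.
Remaining distinct values take the next consecutive integers.
Batch X values → pooled ranks: 13.61→5, 13.61→5, 13.69→6, 11.9→2
Rank sum = 5 + 5 + 6 + 2 = 18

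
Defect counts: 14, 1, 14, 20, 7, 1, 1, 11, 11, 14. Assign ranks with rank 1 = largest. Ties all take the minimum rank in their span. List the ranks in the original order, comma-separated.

2, 8, 2, 1, 7, 8, 8, 5, 5, 2

Sorted (descending): 20, 14, 14, 14, 11, 11, 7, 1, 1, 1
The 3 values of 14 occupy positions 2–4 → each gets rank 2.
The 2 values of 11 occupy positions 5–6 → each gets rank 5.
The 3 values of 1 occupy positions 8–10 → each gets rank 8.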